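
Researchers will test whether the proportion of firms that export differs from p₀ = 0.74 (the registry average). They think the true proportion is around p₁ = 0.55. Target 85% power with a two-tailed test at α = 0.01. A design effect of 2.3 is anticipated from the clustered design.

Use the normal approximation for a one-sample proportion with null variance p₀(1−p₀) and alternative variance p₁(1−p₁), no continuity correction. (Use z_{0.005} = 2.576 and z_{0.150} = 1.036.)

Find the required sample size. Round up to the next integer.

n = [z_{α/2}·√(p₀q₀) + z_β·√(p₁q₁)]² / (p₁ − p₀)²
  = [2.576·√(0.74·0.26) + 1.036·√(0.55·0.45)]² / (-0.19)²
  = [2.576·0.4386 + 1.036·0.4975]² / 0.0361
  = [1.6453]² / 0.0361
  = 74.99
Design effect: 2.3 × 74.99 = 172.47.
Round up → n = 173.

n = 173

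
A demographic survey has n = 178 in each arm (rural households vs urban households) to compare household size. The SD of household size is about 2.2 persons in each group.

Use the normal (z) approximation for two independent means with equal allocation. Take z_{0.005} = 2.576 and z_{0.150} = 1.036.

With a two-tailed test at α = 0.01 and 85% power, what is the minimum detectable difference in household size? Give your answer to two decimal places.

δ = (z_{α/2} + z_β) · √((σ₁²+σ₂²)/n)
  = (2.576 + 1.036) · √(9.68/178)
  = 3.612 · √0.05438
  = 3.612 · 0.2332
  = 0.8423

Minimum detectable difference ≈ 0.84 persons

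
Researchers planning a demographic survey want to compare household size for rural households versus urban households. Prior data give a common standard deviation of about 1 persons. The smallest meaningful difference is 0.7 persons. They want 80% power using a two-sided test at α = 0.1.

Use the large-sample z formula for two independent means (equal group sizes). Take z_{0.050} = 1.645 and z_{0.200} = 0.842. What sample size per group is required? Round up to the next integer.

n = (z_{α/2} + z_β)² · (σ₁² + σ₂²) / δ²
  = (1.645 + 0.842)² · (2·1² = 2) / 0.7²
  = 6.1852 · 2 / 0.49
  = 25.25
Round up → n = 26 per group.

n = 26 per group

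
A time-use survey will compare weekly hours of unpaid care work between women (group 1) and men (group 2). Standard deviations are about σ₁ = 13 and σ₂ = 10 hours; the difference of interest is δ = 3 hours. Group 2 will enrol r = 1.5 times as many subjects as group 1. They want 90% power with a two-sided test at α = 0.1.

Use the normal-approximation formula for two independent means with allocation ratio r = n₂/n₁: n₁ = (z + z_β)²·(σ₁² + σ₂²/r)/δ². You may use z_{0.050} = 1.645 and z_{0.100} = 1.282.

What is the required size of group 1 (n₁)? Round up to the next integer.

n₁ = 225

n₁ = (z_{α/2} + z_β)² · (σ₁² + σ₂²/r) / δ²
   = (1.645 + 1.282)² · (13² + 10²/1.5) / 3²
   = 8.5673 · (169 + 66.6667) / 9
   = 8.5673 · 235.6667 / 9
   = 224.34
Round up → n₁ = 225; n₂ = r·n₁ = 1.5 × 225 = 338.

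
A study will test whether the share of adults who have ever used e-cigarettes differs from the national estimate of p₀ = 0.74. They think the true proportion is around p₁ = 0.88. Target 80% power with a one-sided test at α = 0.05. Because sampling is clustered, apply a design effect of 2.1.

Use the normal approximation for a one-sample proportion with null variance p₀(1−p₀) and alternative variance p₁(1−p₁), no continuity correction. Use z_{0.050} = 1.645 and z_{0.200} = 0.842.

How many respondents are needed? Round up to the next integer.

n = 107

n = [z_α·√(p₀q₀) + z_β·√(p₁q₁)]² / (p₁ − p₀)²
  = [1.645·√(0.74·0.26) + 0.842·√(0.88·0.12)]² / (0.14)²
  = [1.645·0.4386 + 0.842·0.3250]² / 0.0196
  = [0.9952]² / 0.0196
  = 50.53
Design effect: 2.1 × 50.53 = 106.11.
Round up → n = 107.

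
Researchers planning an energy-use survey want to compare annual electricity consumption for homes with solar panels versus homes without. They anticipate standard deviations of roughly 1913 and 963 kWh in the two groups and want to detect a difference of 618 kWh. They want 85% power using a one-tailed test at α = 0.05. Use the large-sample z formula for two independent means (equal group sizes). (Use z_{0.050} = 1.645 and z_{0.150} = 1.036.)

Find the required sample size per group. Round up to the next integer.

n = 87 per group

n = (z_α + z_β)² · (σ₁² + σ₂²) / δ²
  = (1.645 + 1.036)² · (1913² + 963² = 4586938) / 618²
  = 7.1878 · 4586938 / 381924
  = 86.33
Round up → n = 87 per group.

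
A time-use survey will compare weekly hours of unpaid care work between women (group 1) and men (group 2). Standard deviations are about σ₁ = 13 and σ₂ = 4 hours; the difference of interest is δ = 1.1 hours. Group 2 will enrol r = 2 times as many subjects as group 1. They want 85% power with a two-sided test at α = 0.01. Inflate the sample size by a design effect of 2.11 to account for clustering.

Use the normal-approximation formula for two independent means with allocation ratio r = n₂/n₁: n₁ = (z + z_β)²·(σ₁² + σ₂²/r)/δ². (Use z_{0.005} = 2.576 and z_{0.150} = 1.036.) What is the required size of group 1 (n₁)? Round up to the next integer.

n₁ = (z_{α/2} + z_β)² · (σ₁² + σ₂²/r) / δ²
   = (2.576 + 1.036)² · (13² + 4²/2) / 1.1²
   = 13.0465 · (169 + 8) / 1.21
   = 13.0465 · 177 / 1.21
   = 1908.46
Design effect: 2.11 × 1908.46 = 4026.85.
Round up → n₁ = 4027; n₂ = r·n₁ = 2 × 4027 = 8054.

n₁ = 4027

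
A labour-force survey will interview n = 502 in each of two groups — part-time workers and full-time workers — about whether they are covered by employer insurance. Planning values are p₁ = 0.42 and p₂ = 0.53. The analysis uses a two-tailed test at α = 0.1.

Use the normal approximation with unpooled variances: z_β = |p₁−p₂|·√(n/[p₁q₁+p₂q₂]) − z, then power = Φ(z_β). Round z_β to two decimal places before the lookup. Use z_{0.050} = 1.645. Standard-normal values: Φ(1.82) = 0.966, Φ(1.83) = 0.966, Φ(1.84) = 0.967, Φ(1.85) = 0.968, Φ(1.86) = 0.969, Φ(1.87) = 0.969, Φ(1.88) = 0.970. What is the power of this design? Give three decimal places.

Power ≈ 0.969

z_β = |p₁−p₂|·√(n/[p₁q₁+p₂q₂]) − z_{α/2}
    = 0.11 · √(502/0.4927) − 1.645
    = 0.11 · 31.9198 − 1.645
    = 3.5112 − 1.645 = 1.8662 → 1.87
Power = Φ(1.87) = 0.969.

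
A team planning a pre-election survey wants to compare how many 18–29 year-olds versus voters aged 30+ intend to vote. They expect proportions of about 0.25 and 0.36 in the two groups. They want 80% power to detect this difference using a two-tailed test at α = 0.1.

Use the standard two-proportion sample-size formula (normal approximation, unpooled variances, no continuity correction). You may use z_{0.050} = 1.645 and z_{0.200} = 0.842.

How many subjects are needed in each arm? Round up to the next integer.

n = 214 per group

n = (z_{α/2} + z_β)² · [p₁(1−p₁) + p₂(1−p₂)] / (p₁ − p₂)²
  = (1.645 + 0.842)² · (0.25·0.75 + 0.36·0.64) / (-0.11)²
  = (2.487)² · (0.1875 + 0.2304) / 0.0121
  = 6.1852 · 0.4179 / 0.0121
  = 213.62
Round up → n = 214 per group.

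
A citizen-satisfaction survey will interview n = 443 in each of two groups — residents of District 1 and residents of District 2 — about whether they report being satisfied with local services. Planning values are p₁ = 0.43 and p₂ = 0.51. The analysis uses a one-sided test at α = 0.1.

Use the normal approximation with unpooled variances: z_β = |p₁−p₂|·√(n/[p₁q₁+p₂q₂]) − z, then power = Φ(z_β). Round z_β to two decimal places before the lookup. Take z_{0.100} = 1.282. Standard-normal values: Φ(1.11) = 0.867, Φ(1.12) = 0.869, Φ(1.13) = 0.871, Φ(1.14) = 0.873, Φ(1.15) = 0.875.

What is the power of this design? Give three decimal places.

Power ≈ 0.867

z_β = |p₁−p₂|·√(n/[p₁q₁+p₂q₂]) − z_α
    = 0.08 · √(443/0.4950) − 1.282
    = 0.08 · 29.9157 − 1.282
    = 2.3933 − 1.282 = 1.1113 → 1.11
Power = Φ(1.11) = 0.867.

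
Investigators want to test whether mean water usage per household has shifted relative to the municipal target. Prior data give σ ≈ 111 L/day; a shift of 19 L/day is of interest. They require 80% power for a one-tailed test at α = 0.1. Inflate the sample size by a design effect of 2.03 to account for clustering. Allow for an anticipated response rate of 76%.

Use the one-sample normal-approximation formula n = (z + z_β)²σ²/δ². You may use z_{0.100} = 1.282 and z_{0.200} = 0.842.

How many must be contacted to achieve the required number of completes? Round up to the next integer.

n = (z_α + z_β)² · σ² / δ²
  = (1.282 + 0.842)² · 111² / 19²
  = 4.5114 · 12321 / 361
  = 153.97
Design effect: 2.03 × 153.97 = 312.57.
Adjust for 76% response: 312.57 / 0.76 = 411.27.
Round up → n = 412.

n = 412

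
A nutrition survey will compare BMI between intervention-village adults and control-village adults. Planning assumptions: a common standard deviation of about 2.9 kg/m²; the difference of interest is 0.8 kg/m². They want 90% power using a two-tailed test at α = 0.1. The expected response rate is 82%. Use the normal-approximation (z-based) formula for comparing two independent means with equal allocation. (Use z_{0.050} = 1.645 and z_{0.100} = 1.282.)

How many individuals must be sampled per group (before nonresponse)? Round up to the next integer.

n = (z_{α/2} + z_β)² · (σ₁² + σ₂²) / δ²
  = (1.645 + 1.282)² · (2·2.9² = 16.82) / 0.8²
  = 8.5673 · 16.82 / 0.64
  = 225.16
Adjust for 82% response: 225.16 / 0.82 = 274.59.
Round up → n = 275 per group.

n = 275 per group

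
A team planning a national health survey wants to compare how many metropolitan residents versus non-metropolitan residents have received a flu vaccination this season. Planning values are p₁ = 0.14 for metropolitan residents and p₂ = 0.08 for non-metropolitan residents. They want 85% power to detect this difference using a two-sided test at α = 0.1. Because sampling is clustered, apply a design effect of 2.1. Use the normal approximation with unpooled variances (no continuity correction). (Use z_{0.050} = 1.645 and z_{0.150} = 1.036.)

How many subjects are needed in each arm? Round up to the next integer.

n = (z_{α/2} + z_β)² · [p₁(1−p₁) + p₂(1−p₂)] / (p₁ − p₂)²
  = (1.645 + 1.036)² · (0.14·0.86 + 0.08·0.92) / (0.06)²
  = (2.681)² · (0.1204 + 0.0736) / 0.0036
  = 7.1878 · 0.1940 / 0.0036
  = 387.34
Design effect: 2.1 × 387.34 = 813.41.
Round up → n = 814 per group.

n = 814 per group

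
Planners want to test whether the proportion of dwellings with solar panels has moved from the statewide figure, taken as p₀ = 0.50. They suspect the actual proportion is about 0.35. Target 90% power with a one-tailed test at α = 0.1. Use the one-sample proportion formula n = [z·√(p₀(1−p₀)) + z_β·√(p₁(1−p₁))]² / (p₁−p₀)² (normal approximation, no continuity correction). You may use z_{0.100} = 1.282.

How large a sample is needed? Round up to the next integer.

n = 70

n = [z_α·√(p₀q₀) + z_β·√(p₁q₁)]² / (p₁ − p₀)²
  = [1.282·√(0.50·0.50) + 1.282·√(0.35·0.65)]² / (-0.15)²
  = [1.282·0.5000 + 1.282·0.4770]² / 0.0225
  = [1.2525]² / 0.0225
  = 69.72
Round up → n = 70.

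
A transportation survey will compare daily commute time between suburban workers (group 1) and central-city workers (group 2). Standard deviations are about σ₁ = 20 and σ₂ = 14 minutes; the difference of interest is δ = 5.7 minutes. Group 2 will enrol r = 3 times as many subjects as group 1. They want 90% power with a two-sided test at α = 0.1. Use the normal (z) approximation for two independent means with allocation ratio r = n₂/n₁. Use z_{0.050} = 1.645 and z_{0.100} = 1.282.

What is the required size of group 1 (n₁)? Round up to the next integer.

n₁ = (z_{α/2} + z_β)² · (σ₁² + σ₂²/r) / δ²
   = (1.645 + 1.282)² · (20² + 14²/3) / 5.7²
   = 8.5673 · (400 + 65.3333) / 32.49
   = 8.5673 · 465.3333 / 32.49
   = 122.70
Round up → n₁ = 123; n₂ = r·n₁ = 3 × 123 = 369.

n₁ = 123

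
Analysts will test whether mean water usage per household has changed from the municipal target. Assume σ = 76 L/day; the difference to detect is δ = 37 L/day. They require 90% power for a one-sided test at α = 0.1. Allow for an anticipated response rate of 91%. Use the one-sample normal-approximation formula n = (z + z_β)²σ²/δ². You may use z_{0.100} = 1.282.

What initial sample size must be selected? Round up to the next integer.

n = 31

n = (z_α + z_β)² · σ² / δ²
  = (1.282 + 1.282)² · 76² / 37²
  = 6.5741 · 5776 / 1369
  = 27.74
Adjust for 91% response: 27.74 / 0.91 = 30.48.
Round up → n = 31.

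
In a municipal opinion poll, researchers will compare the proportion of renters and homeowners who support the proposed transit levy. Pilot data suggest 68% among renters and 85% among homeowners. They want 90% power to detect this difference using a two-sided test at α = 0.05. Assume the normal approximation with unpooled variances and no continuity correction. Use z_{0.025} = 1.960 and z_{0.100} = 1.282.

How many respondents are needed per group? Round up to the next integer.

n = 126 per group

n = (z_{α/2} + z_β)² · [p₁(1−p₁) + p₂(1−p₂)] / (p₁ − p₂)²
  = (1.960 + 1.282)² · (0.68·0.32 + 0.85·0.15) / (-0.17)²
  = (3.242)² · (0.2176 + 0.1275) / 0.0289
  = 10.5106 · 0.3451 / 0.0289
  = 125.51
Round up → n = 126 per group.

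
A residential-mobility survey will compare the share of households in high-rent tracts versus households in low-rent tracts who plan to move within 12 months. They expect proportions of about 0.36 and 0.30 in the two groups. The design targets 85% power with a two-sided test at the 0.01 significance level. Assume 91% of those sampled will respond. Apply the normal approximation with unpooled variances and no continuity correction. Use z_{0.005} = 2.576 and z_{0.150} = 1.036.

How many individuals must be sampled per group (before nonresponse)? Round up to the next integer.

n = (z_{α/2} + z_β)² · [p₁(1−p₁) + p₂(1−p₂)] / (p₁ − p₂)²
  = (2.576 + 1.036)² · (0.36·0.64 + 0.30·0.70) / (0.06)²
  = (3.612)² · (0.2304 + 0.2100) / 0.0036
  = 13.0465 · 0.4404 / 0.0036
  = 1596.03
Adjust for 91% response: 1596.03 / 0.91 = 1753.88.
Round up → n = 1754 per group.

n = 1754 per group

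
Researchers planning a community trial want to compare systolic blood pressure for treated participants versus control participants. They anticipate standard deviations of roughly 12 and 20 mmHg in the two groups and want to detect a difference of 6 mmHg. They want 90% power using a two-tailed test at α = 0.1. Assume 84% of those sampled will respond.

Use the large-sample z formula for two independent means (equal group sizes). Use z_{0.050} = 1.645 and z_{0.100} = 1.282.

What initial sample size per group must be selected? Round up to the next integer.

n = (z_{α/2} + z_β)² · (σ₁² + σ₂²) / δ²
  = (1.645 + 1.282)² · (12² + 20² = 544) / 6²
  = 8.5673 · 544 / 36
  = 129.46
Adjust for 84% response: 129.46 / 0.84 = 154.12.
Round up → n = 155 per group.

n = 155 per group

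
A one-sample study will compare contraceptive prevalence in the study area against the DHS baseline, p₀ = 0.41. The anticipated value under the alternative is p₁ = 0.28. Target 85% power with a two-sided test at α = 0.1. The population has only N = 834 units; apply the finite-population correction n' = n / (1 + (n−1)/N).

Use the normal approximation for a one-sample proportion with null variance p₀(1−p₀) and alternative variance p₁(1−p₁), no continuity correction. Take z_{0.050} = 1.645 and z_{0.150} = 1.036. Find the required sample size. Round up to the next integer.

n = [z_{α/2}·√(p₀q₀) + z_β·√(p₁q₁)]² / (p₁ − p₀)²
  = [1.645·√(0.41·0.59) + 1.036·√(0.28·0.72)]² / (-0.13)²
  = [1.645·0.4918 + 1.036·0.4490]² / 0.0169
  = [1.2742]² / 0.0169
  = 96.07
Finite-population correction (N = 834): 96.07 / (1 + (96.07 − 1)/834) = 86.24.
Round up → n = 87.

n = 87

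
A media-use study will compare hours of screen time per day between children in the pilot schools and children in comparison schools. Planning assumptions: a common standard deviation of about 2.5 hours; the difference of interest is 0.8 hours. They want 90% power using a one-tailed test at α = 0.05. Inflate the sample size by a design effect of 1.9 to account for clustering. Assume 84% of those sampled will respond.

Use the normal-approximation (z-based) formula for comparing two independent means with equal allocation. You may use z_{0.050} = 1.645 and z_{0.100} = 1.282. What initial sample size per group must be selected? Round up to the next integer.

n = 379 per group

n = (z_α + z_β)² · (σ₁² + σ₂²) / δ²
  = (1.645 + 1.282)² · (2·2.5² = 12.5) / 0.8²
  = 8.5673 · 12.5 / 0.64
  = 167.33
Design effect: 1.9 × 167.33 = 317.93.
Adjust for 84% response: 317.93 / 0.84 = 378.49.
Round up → n = 379 per group.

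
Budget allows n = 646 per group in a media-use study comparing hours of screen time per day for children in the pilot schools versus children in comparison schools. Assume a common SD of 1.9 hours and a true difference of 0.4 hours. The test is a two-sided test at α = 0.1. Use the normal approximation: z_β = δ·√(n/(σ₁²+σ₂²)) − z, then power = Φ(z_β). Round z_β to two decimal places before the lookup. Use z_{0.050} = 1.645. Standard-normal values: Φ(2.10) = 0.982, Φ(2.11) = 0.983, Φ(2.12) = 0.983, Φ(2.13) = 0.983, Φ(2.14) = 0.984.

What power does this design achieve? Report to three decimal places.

Power ≈ 0.984

z_β = δ·√(n/(σ₁²+σ₂²)) − z_{α/2}
    = 0.4 · √(646/7.22) − 1.645
    = 0.4 · 9.45905 − 1.645
    = 3.7836 − 1.645 = 2.1386 → 2.14
Power = Φ(2.14) = 0.984.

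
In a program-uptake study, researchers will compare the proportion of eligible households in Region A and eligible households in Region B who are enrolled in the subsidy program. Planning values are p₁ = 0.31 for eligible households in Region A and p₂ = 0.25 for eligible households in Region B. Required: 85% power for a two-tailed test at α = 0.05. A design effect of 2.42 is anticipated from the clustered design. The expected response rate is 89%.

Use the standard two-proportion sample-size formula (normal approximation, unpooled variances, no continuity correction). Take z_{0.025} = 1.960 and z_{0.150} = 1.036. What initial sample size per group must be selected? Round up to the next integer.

n = (z_{α/2} + z_β)² · [p₁(1−p₁) + p₂(1−p₂)] / (p₁ − p₂)²
  = (1.960 + 1.036)² · (0.31·0.69 + 0.25·0.75) / (0.06)²
  = (2.996)² · (0.2139 + 0.1875) / 0.0036
  = 8.9760 · 0.4014 / 0.0036
  = 1000.83
Design effect: 2.42 × 1000.83 = 2422.00.
Adjust for 89% response: 2422.00 / 0.89 = 2721.35.
Round up → n = 2722 per group.

n = 2722 per group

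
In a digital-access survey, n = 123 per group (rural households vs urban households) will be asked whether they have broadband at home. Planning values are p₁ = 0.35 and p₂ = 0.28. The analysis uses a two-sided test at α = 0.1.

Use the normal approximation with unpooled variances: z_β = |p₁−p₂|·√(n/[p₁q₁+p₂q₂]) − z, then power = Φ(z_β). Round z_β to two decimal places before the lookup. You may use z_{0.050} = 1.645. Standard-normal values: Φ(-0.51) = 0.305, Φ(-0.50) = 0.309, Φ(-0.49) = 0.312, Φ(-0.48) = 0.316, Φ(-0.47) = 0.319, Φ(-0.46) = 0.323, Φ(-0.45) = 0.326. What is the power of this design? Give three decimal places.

Power ≈ 0.323

z_β = |p₁−p₂|·√(n/[p₁q₁+p₂q₂]) − z_{α/2}
    = 0.07 · √(123/0.4291) − 1.645
    = 0.07 · 16.9306 − 1.645
    = 1.1851 − 1.645 = -0.4599 → -0.46
Power = Φ(-0.46) = 0.323.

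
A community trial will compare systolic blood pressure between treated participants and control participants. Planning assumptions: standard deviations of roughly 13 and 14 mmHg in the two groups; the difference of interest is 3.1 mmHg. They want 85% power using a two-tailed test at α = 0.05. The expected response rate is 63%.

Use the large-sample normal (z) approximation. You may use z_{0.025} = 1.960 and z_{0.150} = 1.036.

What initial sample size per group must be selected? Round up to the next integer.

n = (z_{α/2} + z_β)² · (σ₁² + σ₂²) / δ²
  = (1.960 + 1.036)² · (13² + 14² = 365) / 3.1²
  = 8.9760 · 365 / 9.61
  = 340.92
Adjust for 63% response: 340.92 / 0.63 = 541.14.
Round up → n = 542 per group.

n = 542 per group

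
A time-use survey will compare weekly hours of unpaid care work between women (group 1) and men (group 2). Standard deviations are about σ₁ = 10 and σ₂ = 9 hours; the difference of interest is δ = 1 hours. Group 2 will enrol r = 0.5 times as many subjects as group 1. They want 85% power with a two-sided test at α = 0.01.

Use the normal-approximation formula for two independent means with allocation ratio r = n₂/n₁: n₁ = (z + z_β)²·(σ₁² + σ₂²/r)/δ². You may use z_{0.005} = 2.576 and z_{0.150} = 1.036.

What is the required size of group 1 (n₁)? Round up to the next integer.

n₁ = (z_{α/2} + z_β)² · (σ₁² + σ₂²/r) / δ²
   = (2.576 + 1.036)² · (10² + 9²/0.5) / 1²
   = 13.0465 · (100 + 162) / 1
   = 13.0465 · 262 / 1
   = 3418.19
Round up → n₁ = 3419; n₂ = r·n₁ = 0.5 × 3419 = 1710.

n₁ = 3419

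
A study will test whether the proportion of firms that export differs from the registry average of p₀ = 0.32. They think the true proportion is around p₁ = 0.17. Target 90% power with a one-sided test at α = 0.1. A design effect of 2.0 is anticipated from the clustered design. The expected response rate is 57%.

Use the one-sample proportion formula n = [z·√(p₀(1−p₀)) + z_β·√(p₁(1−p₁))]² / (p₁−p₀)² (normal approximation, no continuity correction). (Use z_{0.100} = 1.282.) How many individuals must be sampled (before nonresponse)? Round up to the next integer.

n = [z_α·√(p₀q₀) + z_β·√(p₁q₁)]² / (p₁ − p₀)²
  = [1.282·√(0.32·0.68) + 1.282·√(0.17·0.83)]² / (-0.15)²
  = [1.282·0.4665 + 1.282·0.3756]² / 0.0225
  = [1.0796]² / 0.0225
  = 51.80
Design effect: 2.0 × 51.80 = 103.60.
Adjust for 57% response: 103.60 / 0.57 = 181.75.
Round up → n = 182.

n = 182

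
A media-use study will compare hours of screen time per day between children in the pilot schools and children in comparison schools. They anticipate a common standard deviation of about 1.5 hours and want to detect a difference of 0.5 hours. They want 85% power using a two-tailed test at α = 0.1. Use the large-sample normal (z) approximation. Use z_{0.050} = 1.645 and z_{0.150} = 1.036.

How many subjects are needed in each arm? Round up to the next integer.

n = (z_{α/2} + z_β)² · (σ₁² + σ₂²) / δ²
  = (1.645 + 1.036)² · (2·1.5² = 4.5) / 0.5²
  = 7.1878 · 4.5 / 0.25
  = 129.38
Round up → n = 130 per group.

n = 130 per group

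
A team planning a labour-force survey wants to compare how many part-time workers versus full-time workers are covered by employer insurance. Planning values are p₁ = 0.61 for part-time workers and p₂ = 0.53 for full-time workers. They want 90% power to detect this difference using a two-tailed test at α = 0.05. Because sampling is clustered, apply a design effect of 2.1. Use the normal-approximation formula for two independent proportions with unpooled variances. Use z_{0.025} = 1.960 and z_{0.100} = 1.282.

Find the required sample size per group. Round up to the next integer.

n = 1680 per group

n = (z_{α/2} + z_β)² · [p₁(1−p₁) + p₂(1−p₂)] / (p₁ − p₂)²
  = (1.960 + 1.282)² · (0.61·0.39 + 0.53·0.47) / (0.08)²
  = (3.242)² · (0.2379 + 0.2491) / 0.0064
  = 10.5106 · 0.4870 / 0.0064
  = 799.79
Design effect: 2.1 × 799.79 = 1679.56.
Round up → n = 1680 per group.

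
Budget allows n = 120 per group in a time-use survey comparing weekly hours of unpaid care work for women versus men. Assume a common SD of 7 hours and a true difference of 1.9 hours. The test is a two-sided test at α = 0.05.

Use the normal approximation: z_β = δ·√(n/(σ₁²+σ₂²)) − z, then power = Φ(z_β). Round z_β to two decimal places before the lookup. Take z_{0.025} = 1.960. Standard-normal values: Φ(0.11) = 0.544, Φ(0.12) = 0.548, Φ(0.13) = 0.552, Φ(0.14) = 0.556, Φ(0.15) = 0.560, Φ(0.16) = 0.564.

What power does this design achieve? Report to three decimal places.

Power ≈ 0.556

z_β = δ·√(n/(σ₁²+σ₂²)) − z_{α/2}
    = 1.9 · √(120/98) − 1.960
    = 1.9 · 1.10657 − 1.960
    = 2.1025 − 1.960 = 0.1425 → 0.14
Power = Φ(0.14) = 0.556.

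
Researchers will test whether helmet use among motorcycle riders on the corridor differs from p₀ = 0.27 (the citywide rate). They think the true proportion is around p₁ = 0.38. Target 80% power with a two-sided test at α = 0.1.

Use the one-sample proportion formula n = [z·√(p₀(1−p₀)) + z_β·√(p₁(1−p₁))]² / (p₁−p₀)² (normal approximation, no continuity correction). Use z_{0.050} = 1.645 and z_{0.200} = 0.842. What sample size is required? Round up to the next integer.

n = [z_{α/2}·√(p₀q₀) + z_β·√(p₁q₁)]² / (p₁ − p₀)²
  = [1.645·√(0.27·0.73) + 0.842·√(0.38·0.62)]² / (0.11)²
  = [1.645·0.4440 + 0.842·0.4854]² / 0.0121
  = [1.1390]² / 0.0121
  = 107.22
Round up → n = 108.

n = 108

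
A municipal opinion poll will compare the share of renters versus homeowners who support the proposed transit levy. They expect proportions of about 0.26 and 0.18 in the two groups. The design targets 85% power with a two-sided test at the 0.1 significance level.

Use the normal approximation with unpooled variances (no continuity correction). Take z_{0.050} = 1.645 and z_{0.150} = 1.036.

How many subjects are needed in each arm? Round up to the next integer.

n = (z_{α/2} + z_β)² · [p₁(1−p₁) + p₂(1−p₂)] / (p₁ − p₂)²
  = (1.645 + 1.036)² · (0.26·0.74 + 0.18·0.82) / (0.08)²
  = (2.681)² · (0.1924 + 0.1476) / 0.0064
  = 7.1878 · 0.3400 / 0.0064
  = 381.85
Round up → n = 382 per group.

n = 382 per group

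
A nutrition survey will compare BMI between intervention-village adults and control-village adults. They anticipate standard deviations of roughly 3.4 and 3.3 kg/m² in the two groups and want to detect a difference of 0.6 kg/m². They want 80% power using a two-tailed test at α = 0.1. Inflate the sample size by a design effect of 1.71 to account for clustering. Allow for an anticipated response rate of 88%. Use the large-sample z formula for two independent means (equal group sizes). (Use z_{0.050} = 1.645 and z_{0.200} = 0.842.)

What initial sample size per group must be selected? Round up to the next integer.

n = 750 per group

n = (z_{α/2} + z_β)² · (σ₁² + σ₂²) / δ²
  = (1.645 + 0.842)² · (3.4² + 3.3² = 22.45) / 0.6²
  = 6.1852 · 22.45 / 0.36
  = 385.71
Design effect: 1.71 × 385.71 = 659.57.
Adjust for 88% response: 659.57 / 0.88 = 749.51.
Round up → n = 750 per group.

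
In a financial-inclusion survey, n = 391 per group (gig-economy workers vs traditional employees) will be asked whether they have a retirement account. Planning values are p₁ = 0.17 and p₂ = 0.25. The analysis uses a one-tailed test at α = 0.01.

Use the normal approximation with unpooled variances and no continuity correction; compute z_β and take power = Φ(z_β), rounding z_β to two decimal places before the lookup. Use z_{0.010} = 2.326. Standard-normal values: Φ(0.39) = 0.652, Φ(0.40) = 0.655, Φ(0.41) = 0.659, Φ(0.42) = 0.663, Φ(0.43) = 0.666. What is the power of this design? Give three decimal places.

z_β = |p₁−p₂|·√(n/[p₁q₁+p₂q₂]) − z_α
    = 0.08 · √(391/0.3286) − 2.326
    = 0.08 · 34.4949 − 2.326
    = 2.7596 − 2.326 = 0.4336 → 0.43
Power = Φ(0.43) = 0.666.

Power ≈ 0.666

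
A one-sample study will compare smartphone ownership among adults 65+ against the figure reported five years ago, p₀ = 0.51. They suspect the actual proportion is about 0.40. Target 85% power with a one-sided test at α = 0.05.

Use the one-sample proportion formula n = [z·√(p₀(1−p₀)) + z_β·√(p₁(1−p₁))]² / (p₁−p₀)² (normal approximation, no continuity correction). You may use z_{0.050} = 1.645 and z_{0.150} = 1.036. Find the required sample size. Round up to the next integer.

n = [z_α·√(p₀q₀) + z_β·√(p₁q₁)]² / (p₁ − p₀)²
  = [1.645·√(0.51·0.49) + 1.036·√(0.40·0.60)]² / (-0.11)²
  = [1.645·0.4999 + 1.036·0.4899]² / 0.0121
  = [1.3299]² / 0.0121
  = 146.16
Round up → n = 147.

n = 147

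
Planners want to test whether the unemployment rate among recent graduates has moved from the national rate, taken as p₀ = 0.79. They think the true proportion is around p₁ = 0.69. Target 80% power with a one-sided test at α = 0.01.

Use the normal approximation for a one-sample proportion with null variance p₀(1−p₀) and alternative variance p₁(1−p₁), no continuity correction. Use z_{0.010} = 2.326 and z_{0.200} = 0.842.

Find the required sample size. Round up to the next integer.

n = 179

n = [z_α·√(p₀q₀) + z_β·√(p₁q₁)]² / (p₁ − p₀)²
  = [2.326·√(0.79·0.21) + 0.842·√(0.69·0.31)]² / (-0.10)²
  = [2.326·0.4073 + 0.842·0.4625]² / 0.0100
  = [1.3368]² / 0.0100
  = 178.71
Round up → n = 179.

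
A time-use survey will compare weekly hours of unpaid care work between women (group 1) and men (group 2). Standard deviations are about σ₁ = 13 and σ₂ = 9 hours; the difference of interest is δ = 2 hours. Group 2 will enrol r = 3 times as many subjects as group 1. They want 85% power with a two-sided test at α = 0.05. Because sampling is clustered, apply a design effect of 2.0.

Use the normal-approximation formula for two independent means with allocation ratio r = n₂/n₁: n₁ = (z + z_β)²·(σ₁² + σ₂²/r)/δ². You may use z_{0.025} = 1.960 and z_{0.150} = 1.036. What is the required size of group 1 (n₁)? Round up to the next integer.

n₁ = (z_{α/2} + z_β)² · (σ₁² + σ₂²/r) / δ²
   = (1.960 + 1.036)² · (13² + 9²/3) / 2²
   = 8.9760 · (169 + 27) / 4
   = 8.9760 · 196 / 4
   = 439.82
Design effect: 2.0 × 439.82 = 879.65.
Round up → n₁ = 880; n₂ = r·n₁ = 3 × 880 = 2640.

n₁ = 880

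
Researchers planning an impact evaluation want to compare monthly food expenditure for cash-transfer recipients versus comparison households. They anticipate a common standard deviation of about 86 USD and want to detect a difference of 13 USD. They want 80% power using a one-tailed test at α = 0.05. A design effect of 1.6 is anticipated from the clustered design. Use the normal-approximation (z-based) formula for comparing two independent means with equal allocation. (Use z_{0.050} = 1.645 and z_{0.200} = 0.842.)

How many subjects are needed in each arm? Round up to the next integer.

n = 867 per group

n = (z_α + z_β)² · (σ₁² + σ₂²) / δ²
  = (1.645 + 0.842)² · (2·86² = 14792) / 13²
  = 6.1852 · 14792 / 169
  = 541.37
Design effect: 1.6 × 541.37 = 866.19.
Round up → n = 867 per group.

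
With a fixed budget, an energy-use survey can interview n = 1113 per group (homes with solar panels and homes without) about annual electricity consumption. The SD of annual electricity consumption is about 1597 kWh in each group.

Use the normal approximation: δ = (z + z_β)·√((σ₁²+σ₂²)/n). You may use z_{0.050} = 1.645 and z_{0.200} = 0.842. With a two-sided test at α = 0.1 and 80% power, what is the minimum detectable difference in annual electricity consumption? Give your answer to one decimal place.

Minimum detectable difference ≈ 168.4 kWh

δ = (z_{α/2} + z_β) · √((σ₁²+σ₂²)/n)
  = (1.645 + 0.842) · √(5100818/1113)
  = 2.487 · √4582.9
  = 2.487 · 67.6975
  = 168.3636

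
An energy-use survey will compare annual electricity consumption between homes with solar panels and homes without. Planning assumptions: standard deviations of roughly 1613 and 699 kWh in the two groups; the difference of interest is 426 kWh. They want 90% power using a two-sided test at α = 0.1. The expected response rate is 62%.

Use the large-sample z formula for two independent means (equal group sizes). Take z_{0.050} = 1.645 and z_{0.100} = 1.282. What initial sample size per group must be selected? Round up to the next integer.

n = (z_{α/2} + z_β)² · (σ₁² + σ₂²) / δ²
  = (1.645 + 1.282)² · (1613² + 699² = 3090370) / 426²
  = 8.5673 · 3090370 / 181476
  = 145.89
Adjust for 62% response: 145.89 / 0.62 = 235.31.
Round up → n = 236 per group.

n = 236 per group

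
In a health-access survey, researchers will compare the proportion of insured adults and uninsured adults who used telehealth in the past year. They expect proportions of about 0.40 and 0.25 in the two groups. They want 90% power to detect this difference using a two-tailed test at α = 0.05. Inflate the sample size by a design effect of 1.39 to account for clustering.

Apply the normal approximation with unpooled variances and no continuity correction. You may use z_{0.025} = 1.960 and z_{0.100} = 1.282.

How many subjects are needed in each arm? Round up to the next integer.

n = (z_{α/2} + z_β)² · [p₁(1−p₁) + p₂(1−p₂)] / (p₁ − p₂)²
  = (1.960 + 1.282)² · (0.40·0.60 + 0.25·0.75) / (0.15)²
  = (3.242)² · (0.2400 + 0.1875) / 0.0225
  = 10.5106 · 0.4275 / 0.0225
  = 199.70
Design effect: 1.39 × 199.70 = 277.58.
Round up → n = 278 per group.

n = 278 per group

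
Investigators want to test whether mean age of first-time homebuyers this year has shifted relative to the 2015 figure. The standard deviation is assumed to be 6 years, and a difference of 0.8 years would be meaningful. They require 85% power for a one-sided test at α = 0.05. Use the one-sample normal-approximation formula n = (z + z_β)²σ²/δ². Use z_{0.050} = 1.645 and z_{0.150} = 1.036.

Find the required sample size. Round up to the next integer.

n = 405

n = (z_α + z_β)² · σ² / δ²
  = (1.645 + 1.036)² · 6² / 0.8²
  = 7.1878 · 36 / 0.64
  = 404.31
Round up → n = 405.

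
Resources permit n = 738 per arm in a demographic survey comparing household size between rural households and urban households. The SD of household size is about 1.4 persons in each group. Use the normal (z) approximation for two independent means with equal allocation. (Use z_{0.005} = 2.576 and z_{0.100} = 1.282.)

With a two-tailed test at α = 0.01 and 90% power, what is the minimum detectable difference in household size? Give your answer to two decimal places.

δ = (z_{α/2} + z_β) · √((σ₁²+σ₂²)/n)
  = (2.576 + 1.282) · √(3.92/738)
  = 3.858 · √0.00531
  = 3.858 · 0.0729
  = 0.2812

Minimum detectable difference ≈ 0.28 persons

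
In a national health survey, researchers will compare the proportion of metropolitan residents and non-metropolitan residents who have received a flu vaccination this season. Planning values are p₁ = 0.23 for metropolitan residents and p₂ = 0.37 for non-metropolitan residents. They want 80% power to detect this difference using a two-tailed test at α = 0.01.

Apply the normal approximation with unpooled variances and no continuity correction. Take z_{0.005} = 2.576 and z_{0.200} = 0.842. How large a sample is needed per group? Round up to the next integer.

n = (z_{α/2} + z_β)² · [p₁(1−p₁) + p₂(1−p₂)] / (p₁ − p₂)²
  = (2.576 + 0.842)² · (0.23·0.77 + 0.37·0.63) / (-0.14)²
  = (3.418)² · (0.1771 + 0.2331) / 0.0196
  = 11.6827 · 0.4102 / 0.0196
  = 244.50
Round up → n = 245 per group.

n = 245 per group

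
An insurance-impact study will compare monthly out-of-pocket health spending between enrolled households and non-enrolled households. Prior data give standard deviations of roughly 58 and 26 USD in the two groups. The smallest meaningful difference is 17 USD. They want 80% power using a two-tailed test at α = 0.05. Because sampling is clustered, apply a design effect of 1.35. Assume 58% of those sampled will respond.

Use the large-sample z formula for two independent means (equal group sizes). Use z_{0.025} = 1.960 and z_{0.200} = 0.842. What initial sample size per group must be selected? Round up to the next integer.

n = 256 per group

n = (z_{α/2} + z_β)² · (σ₁² + σ₂²) / δ²
  = (1.960 + 0.842)² · (58² + 26² = 4040) / 17²
  = 7.8512 · 4040 / 289
  = 109.75
Design effect: 1.35 × 109.75 = 148.17.
Adjust for 58% response: 148.17 / 0.58 = 255.46.
Round up → n = 256 per group.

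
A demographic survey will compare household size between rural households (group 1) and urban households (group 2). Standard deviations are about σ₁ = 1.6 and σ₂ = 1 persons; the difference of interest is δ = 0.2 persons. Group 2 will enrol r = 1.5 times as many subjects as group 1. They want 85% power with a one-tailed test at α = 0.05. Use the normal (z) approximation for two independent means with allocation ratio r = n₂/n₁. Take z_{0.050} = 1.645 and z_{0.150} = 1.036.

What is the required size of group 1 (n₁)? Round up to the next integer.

n₁ = 580

n₁ = (z_α + z_β)² · (σ₁² + σ₂²/r) / δ²
   = (1.645 + 1.036)² · (1.6² + 1²/1.5) / 0.2²
   = 7.1878 · (2.56 + 0.66667) / 0.04
   = 7.1878 · 3.2267 / 0.04
   = 579.81
Round up → n₁ = 580; n₂ = r·n₁ = 1.5 × 580 = 870.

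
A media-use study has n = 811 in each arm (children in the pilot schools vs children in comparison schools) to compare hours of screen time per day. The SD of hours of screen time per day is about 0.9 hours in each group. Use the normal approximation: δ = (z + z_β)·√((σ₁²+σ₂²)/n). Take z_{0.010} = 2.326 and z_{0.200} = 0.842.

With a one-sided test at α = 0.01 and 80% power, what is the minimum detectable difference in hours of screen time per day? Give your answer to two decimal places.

Minimum detectable difference ≈ 0.14 hours

δ = (z_α + z_β) · √((σ₁²+σ₂²)/n)
  = (2.326 + 0.842) · √(1.62/811)
  = 3.168 · √0.002
  = 3.168 · 0.0447
  = 0.1416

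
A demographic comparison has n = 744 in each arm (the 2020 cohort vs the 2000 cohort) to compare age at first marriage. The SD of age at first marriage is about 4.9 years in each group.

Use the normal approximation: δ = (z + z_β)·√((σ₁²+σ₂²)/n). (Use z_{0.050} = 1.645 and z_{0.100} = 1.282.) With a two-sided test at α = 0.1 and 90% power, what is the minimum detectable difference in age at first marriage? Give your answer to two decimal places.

Minimum detectable difference ≈ 0.74 years

δ = (z_{α/2} + z_β) · √((σ₁²+σ₂²)/n)
  = (1.645 + 1.282) · √(48.02/744)
  = 2.927 · √0.06454
  = 2.927 · 0.2541
  = 0.7436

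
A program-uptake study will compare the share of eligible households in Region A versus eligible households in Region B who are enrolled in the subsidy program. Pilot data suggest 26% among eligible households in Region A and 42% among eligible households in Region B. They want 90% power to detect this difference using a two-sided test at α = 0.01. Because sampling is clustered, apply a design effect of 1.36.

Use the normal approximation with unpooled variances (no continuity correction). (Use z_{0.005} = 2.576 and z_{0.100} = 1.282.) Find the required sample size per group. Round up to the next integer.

n = 345 per group

n = (z_{α/2} + z_β)² · [p₁(1−p₁) + p₂(1−p₂)] / (p₁ − p₂)²
  = (2.576 + 1.282)² · (0.26·0.74 + 0.42·0.58) / (-0.16)²
  = (3.858)² · (0.1924 + 0.2436) / 0.0256
  = 14.8842 · 0.4360 / 0.0256
  = 253.50
Design effect: 1.36 × 253.50 = 344.75.
Round up → n = 345 per group.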